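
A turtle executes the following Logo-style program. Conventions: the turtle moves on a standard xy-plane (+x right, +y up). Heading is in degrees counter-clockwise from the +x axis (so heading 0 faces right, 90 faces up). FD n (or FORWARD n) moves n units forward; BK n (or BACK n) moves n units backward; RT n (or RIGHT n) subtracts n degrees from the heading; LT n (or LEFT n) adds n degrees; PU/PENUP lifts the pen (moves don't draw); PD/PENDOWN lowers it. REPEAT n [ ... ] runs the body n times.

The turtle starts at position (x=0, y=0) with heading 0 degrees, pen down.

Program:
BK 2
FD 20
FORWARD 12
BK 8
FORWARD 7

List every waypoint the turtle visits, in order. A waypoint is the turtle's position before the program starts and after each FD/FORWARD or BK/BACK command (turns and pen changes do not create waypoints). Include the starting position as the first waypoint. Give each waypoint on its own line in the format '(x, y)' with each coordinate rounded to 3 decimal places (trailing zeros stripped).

Answer: (0, 0)
(-2, 0)
(18, 0)
(30, 0)
(22, 0)
(29, 0)

Derivation:
Executing turtle program step by step:
Start: pos=(0,0), heading=0, pen down
BK 2: (0,0) -> (-2,0) [heading=0, draw]
FD 20: (-2,0) -> (18,0) [heading=0, draw]
FD 12: (18,0) -> (30,0) [heading=0, draw]
BK 8: (30,0) -> (22,0) [heading=0, draw]
FD 7: (22,0) -> (29,0) [heading=0, draw]
Final: pos=(29,0), heading=0, 5 segment(s) drawn
Waypoints (6 total):
(0, 0)
(-2, 0)
(18, 0)
(30, 0)
(22, 0)
(29, 0)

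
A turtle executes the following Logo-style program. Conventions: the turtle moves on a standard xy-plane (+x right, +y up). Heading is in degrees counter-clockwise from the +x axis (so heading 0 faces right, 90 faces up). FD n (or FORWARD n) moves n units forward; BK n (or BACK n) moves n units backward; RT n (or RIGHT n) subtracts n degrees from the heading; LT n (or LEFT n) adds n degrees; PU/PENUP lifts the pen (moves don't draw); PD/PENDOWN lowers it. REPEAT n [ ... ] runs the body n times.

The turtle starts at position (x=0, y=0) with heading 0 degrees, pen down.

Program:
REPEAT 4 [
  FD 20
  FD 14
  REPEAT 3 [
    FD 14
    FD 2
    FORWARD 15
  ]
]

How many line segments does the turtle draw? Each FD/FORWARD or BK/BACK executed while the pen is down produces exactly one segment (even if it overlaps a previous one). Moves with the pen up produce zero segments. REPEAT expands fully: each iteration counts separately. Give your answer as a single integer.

Answer: 44

Derivation:
Executing turtle program step by step:
Start: pos=(0,0), heading=0, pen down
REPEAT 4 [
  -- iteration 1/4 --
  FD 20: (0,0) -> (20,0) [heading=0, draw]
  FD 14: (20,0) -> (34,0) [heading=0, draw]
  REPEAT 3 [
    -- iteration 1/3 --
    FD 14: (34,0) -> (48,0) [heading=0, draw]
    FD 2: (48,0) -> (50,0) [heading=0, draw]
    FD 15: (50,0) -> (65,0) [heading=0, draw]
    -- iteration 2/3 --
    FD 14: (65,0) -> (79,0) [heading=0, draw]
    FD 2: (79,0) -> (81,0) [heading=0, draw]
    FD 15: (81,0) -> (96,0) [heading=0, draw]
    -- iteration 3/3 --
    FD 14: (96,0) -> (110,0) [heading=0, draw]
    FD 2: (110,0) -> (112,0) [heading=0, draw]
    FD 15: (112,0) -> (127,0) [heading=0, draw]
  ]
  -- iteration 2/4 --
  FD 20: (127,0) -> (147,0) [heading=0, draw]
  FD 14: (147,0) -> (161,0) [heading=0, draw]
  REPEAT 3 [
    -- iteration 1/3 --
    FD 14: (161,0) -> (175,0) [heading=0, draw]
    FD 2: (175,0) -> (177,0) [heading=0, draw]
    FD 15: (177,0) -> (192,0) [heading=0, draw]
    -- iteration 2/3 --
    FD 14: (192,0) -> (206,0) [heading=0, draw]
    FD 2: (206,0) -> (208,0) [heading=0, draw]
    FD 15: (208,0) -> (223,0) [heading=0, draw]
    -- iteration 3/3 --
    FD 14: (223,0) -> (237,0) [heading=0, draw]
    FD 2: (237,0) -> (239,0) [heading=0, draw]
    FD 15: (239,0) -> (254,0) [heading=0, draw]
  ]
  -- iteration 3/4 --
  FD 20: (254,0) -> (274,0) [heading=0, draw]
  FD 14: (274,0) -> (288,0) [heading=0, draw]
  REPEAT 3 [
    -- iteration 1/3 --
    FD 14: (288,0) -> (302,0) [heading=0, draw]
    FD 2: (302,0) -> (304,0) [heading=0, draw]
    FD 15: (304,0) -> (319,0) [heading=0, draw]
    -- iteration 2/3 --
    FD 14: (319,0) -> (333,0) [heading=0, draw]
    FD 2: (333,0) -> (335,0) [heading=0, draw]
    FD 15: (335,0) -> (350,0) [heading=0, draw]
    -- iteration 3/3 --
    FD 14: (350,0) -> (364,0) [heading=0, draw]
    FD 2: (364,0) -> (366,0) [heading=0, draw]
    FD 15: (366,0) -> (381,0) [heading=0, draw]
  ]
  -- iteration 4/4 --
  FD 20: (381,0) -> (401,0) [heading=0, draw]
  FD 14: (401,0) -> (415,0) [heading=0, draw]
  REPEAT 3 [
    -- iteration 1/3 --
    FD 14: (415,0) -> (429,0) [heading=0, draw]
    FD 2: (429,0) -> (431,0) [heading=0, draw]
    FD 15: (431,0) -> (446,0) [heading=0, draw]
    -- iteration 2/3 --
    FD 14: (446,0) -> (460,0) [heading=0, draw]
    FD 2: (460,0) -> (462,0) [heading=0, draw]
    FD 15: (462,0) -> (477,0) [heading=0, draw]
    -- iteration 3/3 --
    FD 14: (477,0) -> (491,0) [heading=0, draw]
    FD 2: (491,0) -> (493,0) [heading=0, draw]
    FD 15: (493,0) -> (508,0) [heading=0, draw]
  ]
]
Final: pos=(508,0), heading=0, 44 segment(s) drawn
Segments drawn: 44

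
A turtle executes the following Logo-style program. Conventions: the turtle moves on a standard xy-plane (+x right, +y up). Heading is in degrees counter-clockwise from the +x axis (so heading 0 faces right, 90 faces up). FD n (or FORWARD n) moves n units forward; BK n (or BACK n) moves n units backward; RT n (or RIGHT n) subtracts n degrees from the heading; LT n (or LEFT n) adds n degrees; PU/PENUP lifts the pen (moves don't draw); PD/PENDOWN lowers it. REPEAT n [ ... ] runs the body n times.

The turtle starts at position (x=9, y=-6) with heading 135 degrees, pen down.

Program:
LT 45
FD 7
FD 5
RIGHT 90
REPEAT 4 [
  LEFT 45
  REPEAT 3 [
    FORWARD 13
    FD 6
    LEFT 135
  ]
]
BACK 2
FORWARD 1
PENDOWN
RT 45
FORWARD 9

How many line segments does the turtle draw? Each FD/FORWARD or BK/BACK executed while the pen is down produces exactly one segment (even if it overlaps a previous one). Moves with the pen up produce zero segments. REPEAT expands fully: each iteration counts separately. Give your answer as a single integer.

Executing turtle program step by step:
Start: pos=(9,-6), heading=135, pen down
LT 45: heading 135 -> 180
FD 7: (9,-6) -> (2,-6) [heading=180, draw]
FD 5: (2,-6) -> (-3,-6) [heading=180, draw]
RT 90: heading 180 -> 90
REPEAT 4 [
  -- iteration 1/4 --
  LT 45: heading 90 -> 135
  REPEAT 3 [
    -- iteration 1/3 --
    FD 13: (-3,-6) -> (-12.192,3.192) [heading=135, draw]
    FD 6: (-12.192,3.192) -> (-16.435,7.435) [heading=135, draw]
    LT 135: heading 135 -> 270
    -- iteration 2/3 --
    FD 13: (-16.435,7.435) -> (-16.435,-5.565) [heading=270, draw]
    FD 6: (-16.435,-5.565) -> (-16.435,-11.565) [heading=270, draw]
    LT 135: heading 270 -> 45
    -- iteration 3/3 --
    FD 13: (-16.435,-11.565) -> (-7.243,-2.373) [heading=45, draw]
    FD 6: (-7.243,-2.373) -> (-3,1.87) [heading=45, draw]
    LT 135: heading 45 -> 180
  ]
  -- iteration 2/4 --
  LT 45: heading 180 -> 225
  REPEAT 3 [
    -- iteration 1/3 --
    FD 13: (-3,1.87) -> (-12.192,-7.322) [heading=225, draw]
    FD 6: (-12.192,-7.322) -> (-16.435,-11.565) [heading=225, draw]
    LT 135: heading 225 -> 0
    -- iteration 2/3 --
    FD 13: (-16.435,-11.565) -> (-3.435,-11.565) [heading=0, draw]
    FD 6: (-3.435,-11.565) -> (2.565,-11.565) [heading=0, draw]
    LT 135: heading 0 -> 135
    -- iteration 3/3 --
    FD 13: (2.565,-11.565) -> (-6.627,-2.373) [heading=135, draw]
    FD 6: (-6.627,-2.373) -> (-10.87,1.87) [heading=135, draw]
    LT 135: heading 135 -> 270
  ]
  -- iteration 3/4 --
  LT 45: heading 270 -> 315
  REPEAT 3 [
    -- iteration 1/3 --
    FD 13: (-10.87,1.87) -> (-1.678,-7.322) [heading=315, draw]
    FD 6: (-1.678,-7.322) -> (2.565,-11.565) [heading=315, draw]
    LT 135: heading 315 -> 90
    -- iteration 2/3 --
    FD 13: (2.565,-11.565) -> (2.565,1.435) [heading=90, draw]
    FD 6: (2.565,1.435) -> (2.565,7.435) [heading=90, draw]
    LT 135: heading 90 -> 225
    -- iteration 3/3 --
    FD 13: (2.565,7.435) -> (-6.627,-1.757) [heading=225, draw]
    FD 6: (-6.627,-1.757) -> (-10.87,-6) [heading=225, draw]
    LT 135: heading 225 -> 0
  ]
  -- iteration 4/4 --
  LT 45: heading 0 -> 45
  REPEAT 3 [
    -- iteration 1/3 --
    FD 13: (-10.87,-6) -> (-1.678,3.192) [heading=45, draw]
    FD 6: (-1.678,3.192) -> (2.565,7.435) [heading=45, draw]
    LT 135: heading 45 -> 180
    -- iteration 2/3 --
    FD 13: (2.565,7.435) -> (-10.435,7.435) [heading=180, draw]
    FD 6: (-10.435,7.435) -> (-16.435,7.435) [heading=180, draw]
    LT 135: heading 180 -> 315
    -- iteration 3/3 --
    FD 13: (-16.435,7.435) -> (-7.243,-1.757) [heading=315, draw]
    FD 6: (-7.243,-1.757) -> (-3,-6) [heading=315, draw]
    LT 135: heading 315 -> 90
  ]
]
BK 2: (-3,-6) -> (-3,-8) [heading=90, draw]
FD 1: (-3,-8) -> (-3,-7) [heading=90, draw]
PD: pen down
RT 45: heading 90 -> 45
FD 9: (-3,-7) -> (3.364,-0.636) [heading=45, draw]
Final: pos=(3.364,-0.636), heading=45, 29 segment(s) drawn
Segments drawn: 29

Answer: 29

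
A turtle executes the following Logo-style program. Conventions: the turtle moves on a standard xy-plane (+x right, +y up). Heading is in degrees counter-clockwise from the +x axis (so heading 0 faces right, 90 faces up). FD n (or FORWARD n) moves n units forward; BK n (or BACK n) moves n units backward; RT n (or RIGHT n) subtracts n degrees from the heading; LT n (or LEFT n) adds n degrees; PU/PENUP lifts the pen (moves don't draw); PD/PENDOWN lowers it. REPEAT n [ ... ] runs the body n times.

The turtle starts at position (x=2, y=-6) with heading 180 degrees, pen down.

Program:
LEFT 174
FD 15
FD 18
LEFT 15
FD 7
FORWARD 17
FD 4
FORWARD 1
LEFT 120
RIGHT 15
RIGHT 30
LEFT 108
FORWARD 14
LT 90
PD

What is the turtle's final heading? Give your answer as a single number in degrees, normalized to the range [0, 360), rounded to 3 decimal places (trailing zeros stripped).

Executing turtle program step by step:
Start: pos=(2,-6), heading=180, pen down
LT 174: heading 180 -> 354
FD 15: (2,-6) -> (16.918,-7.568) [heading=354, draw]
FD 18: (16.918,-7.568) -> (34.819,-9.449) [heading=354, draw]
LT 15: heading 354 -> 9
FD 7: (34.819,-9.449) -> (41.733,-8.354) [heading=9, draw]
FD 17: (41.733,-8.354) -> (58.524,-5.695) [heading=9, draw]
FD 4: (58.524,-5.695) -> (62.474,-5.069) [heading=9, draw]
FD 1: (62.474,-5.069) -> (63.462,-4.913) [heading=9, draw]
LT 120: heading 9 -> 129
RT 15: heading 129 -> 114
RT 30: heading 114 -> 84
LT 108: heading 84 -> 192
FD 14: (63.462,-4.913) -> (49.768,-7.824) [heading=192, draw]
LT 90: heading 192 -> 282
PD: pen down
Final: pos=(49.768,-7.824), heading=282, 7 segment(s) drawn

Answer: 282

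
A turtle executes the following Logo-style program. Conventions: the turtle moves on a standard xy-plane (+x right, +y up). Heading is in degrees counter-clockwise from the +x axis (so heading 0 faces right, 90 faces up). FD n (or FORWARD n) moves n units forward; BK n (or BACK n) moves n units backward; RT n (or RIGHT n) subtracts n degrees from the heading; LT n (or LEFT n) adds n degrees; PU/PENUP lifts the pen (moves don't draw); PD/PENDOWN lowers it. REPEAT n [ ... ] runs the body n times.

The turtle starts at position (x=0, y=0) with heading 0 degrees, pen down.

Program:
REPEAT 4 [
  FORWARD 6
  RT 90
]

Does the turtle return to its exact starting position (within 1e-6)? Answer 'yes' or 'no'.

Answer: yes

Derivation:
Executing turtle program step by step:
Start: pos=(0,0), heading=0, pen down
REPEAT 4 [
  -- iteration 1/4 --
  FD 6: (0,0) -> (6,0) [heading=0, draw]
  RT 90: heading 0 -> 270
  -- iteration 2/4 --
  FD 6: (6,0) -> (6,-6) [heading=270, draw]
  RT 90: heading 270 -> 180
  -- iteration 3/4 --
  FD 6: (6,-6) -> (0,-6) [heading=180, draw]
  RT 90: heading 180 -> 90
  -- iteration 4/4 --
  FD 6: (0,-6) -> (0,0) [heading=90, draw]
  RT 90: heading 90 -> 0
]
Final: pos=(0,0), heading=0, 4 segment(s) drawn

Start position: (0, 0)
Final position: (0, 0)
Distance = 0; < 1e-6 -> CLOSED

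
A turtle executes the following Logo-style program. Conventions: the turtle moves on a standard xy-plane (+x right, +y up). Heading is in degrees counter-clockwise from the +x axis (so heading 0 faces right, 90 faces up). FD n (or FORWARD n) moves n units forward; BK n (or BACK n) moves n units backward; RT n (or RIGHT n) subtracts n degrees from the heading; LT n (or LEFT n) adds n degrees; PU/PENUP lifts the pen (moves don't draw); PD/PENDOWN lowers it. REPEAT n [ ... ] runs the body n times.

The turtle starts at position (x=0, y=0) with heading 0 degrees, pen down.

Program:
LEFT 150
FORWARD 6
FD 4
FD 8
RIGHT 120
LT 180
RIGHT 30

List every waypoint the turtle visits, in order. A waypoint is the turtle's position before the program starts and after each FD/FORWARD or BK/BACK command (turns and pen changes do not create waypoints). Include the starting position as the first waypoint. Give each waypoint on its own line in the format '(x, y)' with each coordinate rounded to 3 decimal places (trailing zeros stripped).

Answer: (0, 0)
(-5.196, 3)
(-8.66, 5)
(-15.588, 9)

Derivation:
Executing turtle program step by step:
Start: pos=(0,0), heading=0, pen down
LT 150: heading 0 -> 150
FD 6: (0,0) -> (-5.196,3) [heading=150, draw]
FD 4: (-5.196,3) -> (-8.66,5) [heading=150, draw]
FD 8: (-8.66,5) -> (-15.588,9) [heading=150, draw]
RT 120: heading 150 -> 30
LT 180: heading 30 -> 210
RT 30: heading 210 -> 180
Final: pos=(-15.588,9), heading=180, 3 segment(s) drawn
Waypoints (4 total):
(0, 0)
(-5.196, 3)
(-8.66, 5)
(-15.588, 9)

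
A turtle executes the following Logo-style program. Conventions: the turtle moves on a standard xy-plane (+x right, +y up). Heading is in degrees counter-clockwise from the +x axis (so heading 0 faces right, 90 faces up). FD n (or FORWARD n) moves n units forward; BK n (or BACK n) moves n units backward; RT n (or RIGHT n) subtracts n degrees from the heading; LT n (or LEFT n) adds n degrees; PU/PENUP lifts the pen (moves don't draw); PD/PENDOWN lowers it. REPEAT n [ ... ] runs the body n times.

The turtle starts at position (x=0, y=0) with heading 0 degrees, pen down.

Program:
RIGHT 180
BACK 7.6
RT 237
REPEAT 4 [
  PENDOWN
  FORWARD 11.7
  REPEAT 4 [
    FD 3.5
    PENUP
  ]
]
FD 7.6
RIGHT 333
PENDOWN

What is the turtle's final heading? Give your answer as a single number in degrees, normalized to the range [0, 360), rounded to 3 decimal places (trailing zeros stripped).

Executing turtle program step by step:
Start: pos=(0,0), heading=0, pen down
RT 180: heading 0 -> 180
BK 7.6: (0,0) -> (7.6,0) [heading=180, draw]
RT 237: heading 180 -> 303
REPEAT 4 [
  -- iteration 1/4 --
  PD: pen down
  FD 11.7: (7.6,0) -> (13.972,-9.812) [heading=303, draw]
  REPEAT 4 [
    -- iteration 1/4 --
    FD 3.5: (13.972,-9.812) -> (15.879,-12.748) [heading=303, draw]
    PU: pen up
    -- iteration 2/4 --
    FD 3.5: (15.879,-12.748) -> (17.785,-15.683) [heading=303, move]
    PU: pen up
    -- iteration 3/4 --
    FD 3.5: (17.785,-15.683) -> (19.691,-18.618) [heading=303, move]
    PU: pen up
    -- iteration 4/4 --
    FD 3.5: (19.691,-18.618) -> (21.597,-21.554) [heading=303, move]
    PU: pen up
  ]
  -- iteration 2/4 --
  PD: pen down
  FD 11.7: (21.597,-21.554) -> (27.969,-31.366) [heading=303, draw]
  REPEAT 4 [
    -- iteration 1/4 --
    FD 3.5: (27.969,-31.366) -> (29.876,-34.302) [heading=303, draw]
    PU: pen up
    -- iteration 2/4 --
    FD 3.5: (29.876,-34.302) -> (31.782,-37.237) [heading=303, move]
    PU: pen up
    -- iteration 3/4 --
    FD 3.5: (31.782,-37.237) -> (33.688,-40.172) [heading=303, move]
    PU: pen up
    -- iteration 4/4 --
    FD 3.5: (33.688,-40.172) -> (35.594,-43.108) [heading=303, move]
    PU: pen up
  ]
  -- iteration 3/4 --
  PD: pen down
  FD 11.7: (35.594,-43.108) -> (41.967,-52.92) [heading=303, draw]
  REPEAT 4 [
    -- iteration 1/4 --
    FD 3.5: (41.967,-52.92) -> (43.873,-55.855) [heading=303, draw]
    PU: pen up
    -- iteration 2/4 --
    FD 3.5: (43.873,-55.855) -> (45.779,-58.791) [heading=303, move]
    PU: pen up
    -- iteration 3/4 --
    FD 3.5: (45.779,-58.791) -> (47.685,-61.726) [heading=303, move]
    PU: pen up
    -- iteration 4/4 --
    FD 3.5: (47.685,-61.726) -> (49.592,-64.662) [heading=303, move]
    PU: pen up
  ]
  -- iteration 4/4 --
  PD: pen down
  FD 11.7: (49.592,-64.662) -> (55.964,-74.474) [heading=303, draw]
  REPEAT 4 [
    -- iteration 1/4 --
    FD 3.5: (55.964,-74.474) -> (57.87,-77.409) [heading=303, draw]
    PU: pen up
    -- iteration 2/4 --
    FD 3.5: (57.87,-77.409) -> (59.776,-80.345) [heading=303, move]
    PU: pen up
    -- iteration 3/4 --
    FD 3.5: (59.776,-80.345) -> (61.683,-83.28) [heading=303, move]
    PU: pen up
    -- iteration 4/4 --
    FD 3.5: (61.683,-83.28) -> (63.589,-86.215) [heading=303, move]
    PU: pen up
  ]
]
FD 7.6: (63.589,-86.215) -> (67.728,-92.589) [heading=303, move]
RT 333: heading 303 -> 330
PD: pen down
Final: pos=(67.728,-92.589), heading=330, 9 segment(s) drawn

Answer: 330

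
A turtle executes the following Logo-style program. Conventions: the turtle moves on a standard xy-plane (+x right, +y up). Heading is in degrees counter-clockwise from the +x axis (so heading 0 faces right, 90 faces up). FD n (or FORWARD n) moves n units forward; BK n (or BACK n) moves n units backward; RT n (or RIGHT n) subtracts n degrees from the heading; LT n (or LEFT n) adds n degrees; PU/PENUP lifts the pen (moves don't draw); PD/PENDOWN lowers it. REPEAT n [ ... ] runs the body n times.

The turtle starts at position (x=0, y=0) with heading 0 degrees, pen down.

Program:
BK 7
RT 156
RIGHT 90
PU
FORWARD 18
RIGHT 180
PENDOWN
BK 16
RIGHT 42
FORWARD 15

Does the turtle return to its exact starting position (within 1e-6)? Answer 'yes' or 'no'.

Answer: no

Derivation:
Executing turtle program step by step:
Start: pos=(0,0), heading=0, pen down
BK 7: (0,0) -> (-7,0) [heading=0, draw]
RT 156: heading 0 -> 204
RT 90: heading 204 -> 114
PU: pen up
FD 18: (-7,0) -> (-14.321,16.444) [heading=114, move]
RT 180: heading 114 -> 294
PD: pen down
BK 16: (-14.321,16.444) -> (-20.829,31.061) [heading=294, draw]
RT 42: heading 294 -> 252
FD 15: (-20.829,31.061) -> (-25.464,16.795) [heading=252, draw]
Final: pos=(-25.464,16.795), heading=252, 3 segment(s) drawn

Start position: (0, 0)
Final position: (-25.464, 16.795)
Distance = 30.504; >= 1e-6 -> NOT closed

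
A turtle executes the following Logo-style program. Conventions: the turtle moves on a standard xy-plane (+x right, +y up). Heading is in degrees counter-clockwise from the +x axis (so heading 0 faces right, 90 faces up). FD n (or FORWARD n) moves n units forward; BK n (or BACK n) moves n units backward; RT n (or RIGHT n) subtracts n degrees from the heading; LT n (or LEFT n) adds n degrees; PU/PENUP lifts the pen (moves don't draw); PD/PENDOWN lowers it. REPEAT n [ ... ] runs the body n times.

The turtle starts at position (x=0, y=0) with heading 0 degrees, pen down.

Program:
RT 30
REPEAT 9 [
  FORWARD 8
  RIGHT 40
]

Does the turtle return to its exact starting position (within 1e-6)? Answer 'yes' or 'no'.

Answer: yes

Derivation:
Executing turtle program step by step:
Start: pos=(0,0), heading=0, pen down
RT 30: heading 0 -> 330
REPEAT 9 [
  -- iteration 1/9 --
  FD 8: (0,0) -> (6.928,-4) [heading=330, draw]
  RT 40: heading 330 -> 290
  -- iteration 2/9 --
  FD 8: (6.928,-4) -> (9.664,-11.518) [heading=290, draw]
  RT 40: heading 290 -> 250
  -- iteration 3/9 --
  FD 8: (9.664,-11.518) -> (6.928,-19.035) [heading=250, draw]
  RT 40: heading 250 -> 210
  -- iteration 4/9 --
  FD 8: (6.928,-19.035) -> (0,-23.035) [heading=210, draw]
  RT 40: heading 210 -> 170
  -- iteration 5/9 --
  FD 8: (0,-23.035) -> (-7.878,-21.646) [heading=170, draw]
  RT 40: heading 170 -> 130
  -- iteration 6/9 --
  FD 8: (-7.878,-21.646) -> (-13.021,-15.518) [heading=130, draw]
  RT 40: heading 130 -> 90
  -- iteration 7/9 --
  FD 8: (-13.021,-15.518) -> (-13.021,-7.518) [heading=90, draw]
  RT 40: heading 90 -> 50
  -- iteration 8/9 --
  FD 8: (-13.021,-7.518) -> (-7.878,-1.389) [heading=50, draw]
  RT 40: heading 50 -> 10
  -- iteration 9/9 --
  FD 8: (-7.878,-1.389) -> (0,0) [heading=10, draw]
  RT 40: heading 10 -> 330
]
Final: pos=(0,0), heading=330, 9 segment(s) drawn

Start position: (0, 0)
Final position: (0, 0)
Distance = 0; < 1e-6 -> CLOSED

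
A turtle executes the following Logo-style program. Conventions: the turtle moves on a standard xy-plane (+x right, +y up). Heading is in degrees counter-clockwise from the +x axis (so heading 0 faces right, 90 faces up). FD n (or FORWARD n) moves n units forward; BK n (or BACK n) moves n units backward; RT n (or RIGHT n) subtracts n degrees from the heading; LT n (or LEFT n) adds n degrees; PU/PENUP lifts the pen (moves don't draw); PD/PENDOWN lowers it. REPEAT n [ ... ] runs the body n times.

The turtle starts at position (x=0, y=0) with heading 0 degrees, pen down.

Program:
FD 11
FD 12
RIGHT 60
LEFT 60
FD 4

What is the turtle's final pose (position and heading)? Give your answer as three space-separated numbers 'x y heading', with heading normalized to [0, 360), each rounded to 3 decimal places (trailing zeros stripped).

Executing turtle program step by step:
Start: pos=(0,0), heading=0, pen down
FD 11: (0,0) -> (11,0) [heading=0, draw]
FD 12: (11,0) -> (23,0) [heading=0, draw]
RT 60: heading 0 -> 300
LT 60: heading 300 -> 0
FD 4: (23,0) -> (27,0) [heading=0, draw]
Final: pos=(27,0), heading=0, 3 segment(s) drawn

Answer: 27 0 0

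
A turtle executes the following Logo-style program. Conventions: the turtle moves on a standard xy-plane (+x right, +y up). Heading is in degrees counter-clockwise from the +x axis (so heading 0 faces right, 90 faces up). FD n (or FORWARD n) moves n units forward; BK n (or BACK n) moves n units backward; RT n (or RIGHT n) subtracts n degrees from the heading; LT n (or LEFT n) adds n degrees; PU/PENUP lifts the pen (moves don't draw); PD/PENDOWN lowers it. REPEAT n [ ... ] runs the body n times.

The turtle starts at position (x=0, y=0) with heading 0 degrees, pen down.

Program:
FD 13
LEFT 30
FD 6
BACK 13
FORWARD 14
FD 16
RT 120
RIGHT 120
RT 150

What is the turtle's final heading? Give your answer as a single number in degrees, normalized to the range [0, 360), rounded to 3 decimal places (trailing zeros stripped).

Answer: 0

Derivation:
Executing turtle program step by step:
Start: pos=(0,0), heading=0, pen down
FD 13: (0,0) -> (13,0) [heading=0, draw]
LT 30: heading 0 -> 30
FD 6: (13,0) -> (18.196,3) [heading=30, draw]
BK 13: (18.196,3) -> (6.938,-3.5) [heading=30, draw]
FD 14: (6.938,-3.5) -> (19.062,3.5) [heading=30, draw]
FD 16: (19.062,3.5) -> (32.919,11.5) [heading=30, draw]
RT 120: heading 30 -> 270
RT 120: heading 270 -> 150
RT 150: heading 150 -> 0
Final: pos=(32.919,11.5), heading=0, 5 segment(s) drawn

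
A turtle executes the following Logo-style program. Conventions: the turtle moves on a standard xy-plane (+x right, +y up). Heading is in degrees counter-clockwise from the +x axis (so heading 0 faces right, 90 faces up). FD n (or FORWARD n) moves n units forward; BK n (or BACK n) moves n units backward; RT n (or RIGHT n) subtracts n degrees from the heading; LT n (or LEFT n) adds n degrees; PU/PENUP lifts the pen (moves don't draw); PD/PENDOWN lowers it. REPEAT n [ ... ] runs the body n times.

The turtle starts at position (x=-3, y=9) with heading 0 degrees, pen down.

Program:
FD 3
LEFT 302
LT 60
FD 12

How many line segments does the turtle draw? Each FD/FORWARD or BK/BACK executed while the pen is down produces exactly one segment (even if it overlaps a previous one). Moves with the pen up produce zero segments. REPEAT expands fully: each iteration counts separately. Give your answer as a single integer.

Executing turtle program step by step:
Start: pos=(-3,9), heading=0, pen down
FD 3: (-3,9) -> (0,9) [heading=0, draw]
LT 302: heading 0 -> 302
LT 60: heading 302 -> 2
FD 12: (0,9) -> (11.993,9.419) [heading=2, draw]
Final: pos=(11.993,9.419), heading=2, 2 segment(s) drawn
Segments drawn: 2

Answer: 2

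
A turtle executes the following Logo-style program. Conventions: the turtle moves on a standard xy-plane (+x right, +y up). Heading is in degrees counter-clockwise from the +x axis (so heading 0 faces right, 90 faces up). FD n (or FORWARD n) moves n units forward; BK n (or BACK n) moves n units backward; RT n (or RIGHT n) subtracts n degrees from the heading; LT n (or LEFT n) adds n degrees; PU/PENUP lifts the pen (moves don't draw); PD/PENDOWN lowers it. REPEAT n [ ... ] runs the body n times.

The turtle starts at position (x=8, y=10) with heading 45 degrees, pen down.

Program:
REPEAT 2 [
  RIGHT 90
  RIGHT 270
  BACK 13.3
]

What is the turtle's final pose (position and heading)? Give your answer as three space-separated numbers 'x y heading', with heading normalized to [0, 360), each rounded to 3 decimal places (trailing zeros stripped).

Executing turtle program step by step:
Start: pos=(8,10), heading=45, pen down
REPEAT 2 [
  -- iteration 1/2 --
  RT 90: heading 45 -> 315
  RT 270: heading 315 -> 45
  BK 13.3: (8,10) -> (-1.405,0.595) [heading=45, draw]
  -- iteration 2/2 --
  RT 90: heading 45 -> 315
  RT 270: heading 315 -> 45
  BK 13.3: (-1.405,0.595) -> (-10.809,-8.809) [heading=45, draw]
]
Final: pos=(-10.809,-8.809), heading=45, 2 segment(s) drawn

Answer: -10.809 -8.809 45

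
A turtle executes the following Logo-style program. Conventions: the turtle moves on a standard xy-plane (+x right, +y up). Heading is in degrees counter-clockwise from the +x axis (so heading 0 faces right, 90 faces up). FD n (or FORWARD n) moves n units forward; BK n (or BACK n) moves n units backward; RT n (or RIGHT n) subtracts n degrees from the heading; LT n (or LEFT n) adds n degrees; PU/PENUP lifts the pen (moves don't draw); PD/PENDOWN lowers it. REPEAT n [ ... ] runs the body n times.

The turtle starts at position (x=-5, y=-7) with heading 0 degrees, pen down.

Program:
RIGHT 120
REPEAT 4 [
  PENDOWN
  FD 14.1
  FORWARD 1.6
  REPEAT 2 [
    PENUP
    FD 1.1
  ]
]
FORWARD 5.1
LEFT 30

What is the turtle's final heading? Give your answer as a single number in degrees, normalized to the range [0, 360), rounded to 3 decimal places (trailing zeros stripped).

Executing turtle program step by step:
Start: pos=(-5,-7), heading=0, pen down
RT 120: heading 0 -> 240
REPEAT 4 [
  -- iteration 1/4 --
  PD: pen down
  FD 14.1: (-5,-7) -> (-12.05,-19.211) [heading=240, draw]
  FD 1.6: (-12.05,-19.211) -> (-12.85,-20.597) [heading=240, draw]
  REPEAT 2 [
    -- iteration 1/2 --
    PU: pen up
    FD 1.1: (-12.85,-20.597) -> (-13.4,-21.549) [heading=240, move]
    -- iteration 2/2 --
    PU: pen up
    FD 1.1: (-13.4,-21.549) -> (-13.95,-22.502) [heading=240, move]
  ]
  -- iteration 2/4 --
  PD: pen down
  FD 14.1: (-13.95,-22.502) -> (-21,-34.713) [heading=240, draw]
  FD 1.6: (-21,-34.713) -> (-21.8,-36.098) [heading=240, draw]
  REPEAT 2 [
    -- iteration 1/2 --
    PU: pen up
    FD 1.1: (-21.8,-36.098) -> (-22.35,-37.051) [heading=240, move]
    -- iteration 2/2 --
    PU: pen up
    FD 1.1: (-22.35,-37.051) -> (-22.9,-38.004) [heading=240, move]
  ]
  -- iteration 3/4 --
  PD: pen down
  FD 14.1: (-22.9,-38.004) -> (-29.95,-50.215) [heading=240, draw]
  FD 1.6: (-29.95,-50.215) -> (-30.75,-51.6) [heading=240, draw]
  REPEAT 2 [
    -- iteration 1/2 --
    PU: pen up
    FD 1.1: (-30.75,-51.6) -> (-31.3,-52.553) [heading=240, move]
    -- iteration 2/2 --
    PU: pen up
    FD 1.1: (-31.3,-52.553) -> (-31.85,-53.506) [heading=240, move]
  ]
  -- iteration 4/4 --
  PD: pen down
  FD 14.1: (-31.85,-53.506) -> (-38.9,-65.717) [heading=240, draw]
  FD 1.6: (-38.9,-65.717) -> (-39.7,-67.102) [heading=240, draw]
  REPEAT 2 [
    -- iteration 1/2 --
    PU: pen up
    FD 1.1: (-39.7,-67.102) -> (-40.25,-68.055) [heading=240, move]
    -- iteration 2/2 --
    PU: pen up
    FD 1.1: (-40.25,-68.055) -> (-40.8,-69.007) [heading=240, move]
  ]
]
FD 5.1: (-40.8,-69.007) -> (-43.35,-73.424) [heading=240, move]
LT 30: heading 240 -> 270
Final: pos=(-43.35,-73.424), heading=270, 8 segment(s) drawn

Answer: 270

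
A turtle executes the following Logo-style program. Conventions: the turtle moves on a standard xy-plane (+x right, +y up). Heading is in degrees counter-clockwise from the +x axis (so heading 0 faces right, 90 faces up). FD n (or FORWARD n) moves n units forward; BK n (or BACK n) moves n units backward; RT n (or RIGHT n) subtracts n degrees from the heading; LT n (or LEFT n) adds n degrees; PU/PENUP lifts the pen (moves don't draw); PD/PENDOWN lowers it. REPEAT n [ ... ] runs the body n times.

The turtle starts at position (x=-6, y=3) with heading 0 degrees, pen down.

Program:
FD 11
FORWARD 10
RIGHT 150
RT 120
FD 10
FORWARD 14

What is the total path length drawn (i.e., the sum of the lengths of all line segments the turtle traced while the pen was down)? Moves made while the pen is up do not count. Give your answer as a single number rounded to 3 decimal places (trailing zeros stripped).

Answer: 45

Derivation:
Executing turtle program step by step:
Start: pos=(-6,3), heading=0, pen down
FD 11: (-6,3) -> (5,3) [heading=0, draw]
FD 10: (5,3) -> (15,3) [heading=0, draw]
RT 150: heading 0 -> 210
RT 120: heading 210 -> 90
FD 10: (15,3) -> (15,13) [heading=90, draw]
FD 14: (15,13) -> (15,27) [heading=90, draw]
Final: pos=(15,27), heading=90, 4 segment(s) drawn

Segment lengths:
  seg 1: (-6,3) -> (5,3), length = 11
  seg 2: (5,3) -> (15,3), length = 10
  seg 3: (15,3) -> (15,13), length = 10
  seg 4: (15,13) -> (15,27), length = 14
Total = 45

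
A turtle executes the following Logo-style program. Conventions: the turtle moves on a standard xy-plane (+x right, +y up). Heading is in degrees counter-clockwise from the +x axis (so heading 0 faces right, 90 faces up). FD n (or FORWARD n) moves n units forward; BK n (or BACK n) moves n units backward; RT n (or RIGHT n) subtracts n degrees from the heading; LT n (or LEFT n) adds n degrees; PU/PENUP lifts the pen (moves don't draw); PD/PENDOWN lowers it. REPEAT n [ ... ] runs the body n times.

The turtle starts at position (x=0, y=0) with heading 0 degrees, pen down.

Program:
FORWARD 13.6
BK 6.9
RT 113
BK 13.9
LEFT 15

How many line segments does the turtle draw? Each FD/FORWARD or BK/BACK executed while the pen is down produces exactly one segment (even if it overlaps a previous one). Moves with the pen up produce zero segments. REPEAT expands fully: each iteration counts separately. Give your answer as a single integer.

Answer: 3

Derivation:
Executing turtle program step by step:
Start: pos=(0,0), heading=0, pen down
FD 13.6: (0,0) -> (13.6,0) [heading=0, draw]
BK 6.9: (13.6,0) -> (6.7,0) [heading=0, draw]
RT 113: heading 0 -> 247
BK 13.9: (6.7,0) -> (12.131,12.795) [heading=247, draw]
LT 15: heading 247 -> 262
Final: pos=(12.131,12.795), heading=262, 3 segment(s) drawn
Segments drawn: 3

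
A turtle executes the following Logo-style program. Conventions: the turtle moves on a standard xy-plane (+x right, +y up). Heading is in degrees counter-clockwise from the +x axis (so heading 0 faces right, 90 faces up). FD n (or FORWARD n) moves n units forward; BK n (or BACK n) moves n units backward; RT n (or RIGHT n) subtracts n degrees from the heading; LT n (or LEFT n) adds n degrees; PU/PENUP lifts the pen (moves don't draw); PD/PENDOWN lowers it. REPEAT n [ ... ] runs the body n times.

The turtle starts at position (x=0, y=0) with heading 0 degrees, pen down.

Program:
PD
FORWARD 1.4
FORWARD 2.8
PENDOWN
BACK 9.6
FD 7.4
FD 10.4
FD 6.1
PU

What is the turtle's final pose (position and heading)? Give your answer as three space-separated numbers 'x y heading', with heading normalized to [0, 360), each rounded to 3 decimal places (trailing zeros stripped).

Executing turtle program step by step:
Start: pos=(0,0), heading=0, pen down
PD: pen down
FD 1.4: (0,0) -> (1.4,0) [heading=0, draw]
FD 2.8: (1.4,0) -> (4.2,0) [heading=0, draw]
PD: pen down
BK 9.6: (4.2,0) -> (-5.4,0) [heading=0, draw]
FD 7.4: (-5.4,0) -> (2,0) [heading=0, draw]
FD 10.4: (2,0) -> (12.4,0) [heading=0, draw]
FD 6.1: (12.4,0) -> (18.5,0) [heading=0, draw]
PU: pen up
Final: pos=(18.5,0), heading=0, 6 segment(s) drawn

Answer: 18.5 0 0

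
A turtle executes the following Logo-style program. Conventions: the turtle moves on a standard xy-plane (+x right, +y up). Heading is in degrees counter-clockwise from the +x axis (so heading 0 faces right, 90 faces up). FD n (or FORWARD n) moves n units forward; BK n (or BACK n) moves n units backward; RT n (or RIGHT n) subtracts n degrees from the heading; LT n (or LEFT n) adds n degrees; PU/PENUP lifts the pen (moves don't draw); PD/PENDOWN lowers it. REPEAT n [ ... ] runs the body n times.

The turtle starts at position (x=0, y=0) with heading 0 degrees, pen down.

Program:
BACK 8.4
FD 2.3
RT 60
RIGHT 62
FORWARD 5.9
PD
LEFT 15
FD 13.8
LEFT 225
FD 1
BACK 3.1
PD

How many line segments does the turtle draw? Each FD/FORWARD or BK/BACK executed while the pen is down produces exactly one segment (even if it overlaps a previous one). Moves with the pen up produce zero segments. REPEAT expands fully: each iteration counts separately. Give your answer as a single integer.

Executing turtle program step by step:
Start: pos=(0,0), heading=0, pen down
BK 8.4: (0,0) -> (-8.4,0) [heading=0, draw]
FD 2.3: (-8.4,0) -> (-6.1,0) [heading=0, draw]
RT 60: heading 0 -> 300
RT 62: heading 300 -> 238
FD 5.9: (-6.1,0) -> (-9.227,-5.003) [heading=238, draw]
PD: pen down
LT 15: heading 238 -> 253
FD 13.8: (-9.227,-5.003) -> (-13.261,-18.2) [heading=253, draw]
LT 225: heading 253 -> 118
FD 1: (-13.261,-18.2) -> (-13.731,-17.318) [heading=118, draw]
BK 3.1: (-13.731,-17.318) -> (-12.275,-20.055) [heading=118, draw]
PD: pen down
Final: pos=(-12.275,-20.055), heading=118, 6 segment(s) drawn
Segments drawn: 6

Answer: 6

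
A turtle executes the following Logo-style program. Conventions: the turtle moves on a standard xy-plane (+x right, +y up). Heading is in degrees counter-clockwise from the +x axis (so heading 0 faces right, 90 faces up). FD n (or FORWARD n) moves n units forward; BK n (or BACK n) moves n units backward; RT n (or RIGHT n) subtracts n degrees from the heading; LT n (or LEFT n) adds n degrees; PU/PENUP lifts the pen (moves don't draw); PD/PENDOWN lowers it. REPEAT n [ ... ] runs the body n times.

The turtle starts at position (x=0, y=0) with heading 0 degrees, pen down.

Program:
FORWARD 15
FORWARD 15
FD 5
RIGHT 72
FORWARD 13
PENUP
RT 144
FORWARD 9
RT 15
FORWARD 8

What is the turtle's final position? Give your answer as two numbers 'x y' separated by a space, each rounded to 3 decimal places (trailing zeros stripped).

Executing turtle program step by step:
Start: pos=(0,0), heading=0, pen down
FD 15: (0,0) -> (15,0) [heading=0, draw]
FD 15: (15,0) -> (30,0) [heading=0, draw]
FD 5: (30,0) -> (35,0) [heading=0, draw]
RT 72: heading 0 -> 288
FD 13: (35,0) -> (39.017,-12.364) [heading=288, draw]
PU: pen up
RT 144: heading 288 -> 144
FD 9: (39.017,-12.364) -> (31.736,-7.074) [heading=144, move]
RT 15: heading 144 -> 129
FD 8: (31.736,-7.074) -> (26.702,-0.856) [heading=129, move]
Final: pos=(26.702,-0.856), heading=129, 4 segment(s) drawn

Answer: 26.702 -0.856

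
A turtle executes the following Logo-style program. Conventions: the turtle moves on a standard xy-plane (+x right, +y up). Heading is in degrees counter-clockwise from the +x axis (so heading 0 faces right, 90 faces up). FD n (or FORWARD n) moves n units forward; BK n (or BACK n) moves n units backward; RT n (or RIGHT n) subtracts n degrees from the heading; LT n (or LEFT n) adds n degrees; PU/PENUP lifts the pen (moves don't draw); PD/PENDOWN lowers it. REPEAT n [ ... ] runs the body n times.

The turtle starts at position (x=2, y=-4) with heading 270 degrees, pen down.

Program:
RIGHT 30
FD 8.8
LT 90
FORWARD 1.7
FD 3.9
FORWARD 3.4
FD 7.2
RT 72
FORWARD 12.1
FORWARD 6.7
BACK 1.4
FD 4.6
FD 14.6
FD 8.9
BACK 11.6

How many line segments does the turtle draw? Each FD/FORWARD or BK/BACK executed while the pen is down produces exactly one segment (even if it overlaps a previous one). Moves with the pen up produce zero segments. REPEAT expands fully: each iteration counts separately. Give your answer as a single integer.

Answer: 12

Derivation:
Executing turtle program step by step:
Start: pos=(2,-4), heading=270, pen down
RT 30: heading 270 -> 240
FD 8.8: (2,-4) -> (-2.4,-11.621) [heading=240, draw]
LT 90: heading 240 -> 330
FD 1.7: (-2.4,-11.621) -> (-0.928,-12.471) [heading=330, draw]
FD 3.9: (-0.928,-12.471) -> (2.45,-14.421) [heading=330, draw]
FD 3.4: (2.45,-14.421) -> (5.394,-16.121) [heading=330, draw]
FD 7.2: (5.394,-16.121) -> (11.63,-19.721) [heading=330, draw]
RT 72: heading 330 -> 258
FD 12.1: (11.63,-19.721) -> (9.114,-31.557) [heading=258, draw]
FD 6.7: (9.114,-31.557) -> (7.721,-38.11) [heading=258, draw]
BK 1.4: (7.721,-38.11) -> (8.012,-36.741) [heading=258, draw]
FD 4.6: (8.012,-36.741) -> (7.056,-41.24) [heading=258, draw]
FD 14.6: (7.056,-41.24) -> (4.02,-55.521) [heading=258, draw]
FD 8.9: (4.02,-55.521) -> (2.17,-64.227) [heading=258, draw]
BK 11.6: (2.17,-64.227) -> (4.581,-52.88) [heading=258, draw]
Final: pos=(4.581,-52.88), heading=258, 12 segment(s) drawn
Segments drawn: 12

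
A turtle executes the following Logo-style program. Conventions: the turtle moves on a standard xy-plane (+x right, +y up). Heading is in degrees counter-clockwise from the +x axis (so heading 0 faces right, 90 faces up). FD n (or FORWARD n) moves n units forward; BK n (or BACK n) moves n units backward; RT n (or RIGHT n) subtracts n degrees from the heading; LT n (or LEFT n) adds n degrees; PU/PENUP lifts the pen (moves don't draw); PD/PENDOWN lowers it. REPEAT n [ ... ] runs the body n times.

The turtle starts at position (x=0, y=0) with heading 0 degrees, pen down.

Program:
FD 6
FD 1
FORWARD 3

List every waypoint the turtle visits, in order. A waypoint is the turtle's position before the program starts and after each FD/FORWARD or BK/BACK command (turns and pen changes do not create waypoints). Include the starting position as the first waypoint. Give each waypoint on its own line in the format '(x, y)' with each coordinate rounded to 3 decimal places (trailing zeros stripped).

Executing turtle program step by step:
Start: pos=(0,0), heading=0, pen down
FD 6: (0,0) -> (6,0) [heading=0, draw]
FD 1: (6,0) -> (7,0) [heading=0, draw]
FD 3: (7,0) -> (10,0) [heading=0, draw]
Final: pos=(10,0), heading=0, 3 segment(s) drawn
Waypoints (4 total):
(0, 0)
(6, 0)
(7, 0)
(10, 0)

Answer: (0, 0)
(6, 0)
(7, 0)
(10, 0)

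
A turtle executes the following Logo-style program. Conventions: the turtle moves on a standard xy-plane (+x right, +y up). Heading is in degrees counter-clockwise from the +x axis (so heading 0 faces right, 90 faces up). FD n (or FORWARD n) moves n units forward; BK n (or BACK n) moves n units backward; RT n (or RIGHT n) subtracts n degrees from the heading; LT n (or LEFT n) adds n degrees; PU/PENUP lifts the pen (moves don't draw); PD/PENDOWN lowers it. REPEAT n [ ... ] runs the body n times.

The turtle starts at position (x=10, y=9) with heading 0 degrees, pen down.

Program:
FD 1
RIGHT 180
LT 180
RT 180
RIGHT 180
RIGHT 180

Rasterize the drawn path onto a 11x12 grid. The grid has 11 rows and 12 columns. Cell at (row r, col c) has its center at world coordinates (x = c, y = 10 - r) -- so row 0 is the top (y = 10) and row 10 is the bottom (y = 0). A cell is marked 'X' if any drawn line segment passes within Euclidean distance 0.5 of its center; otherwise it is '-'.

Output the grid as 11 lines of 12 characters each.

Answer: ------------
----------XX
------------
------------
------------
------------
------------
------------
------------
------------
------------

Derivation:
Segment 0: (10,9) -> (11,9)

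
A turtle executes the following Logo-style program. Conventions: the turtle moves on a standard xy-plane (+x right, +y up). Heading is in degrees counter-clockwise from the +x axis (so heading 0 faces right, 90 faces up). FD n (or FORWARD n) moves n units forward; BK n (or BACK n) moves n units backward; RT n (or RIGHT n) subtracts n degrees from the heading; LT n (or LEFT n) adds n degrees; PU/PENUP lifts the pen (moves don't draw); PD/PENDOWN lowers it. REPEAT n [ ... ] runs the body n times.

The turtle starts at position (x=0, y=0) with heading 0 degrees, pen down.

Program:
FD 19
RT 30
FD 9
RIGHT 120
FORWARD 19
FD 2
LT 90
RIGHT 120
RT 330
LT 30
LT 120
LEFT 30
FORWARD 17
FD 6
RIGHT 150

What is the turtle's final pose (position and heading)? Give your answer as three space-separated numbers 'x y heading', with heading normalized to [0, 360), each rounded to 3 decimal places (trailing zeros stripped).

Answer: 28.526 -3.5 240

Derivation:
Executing turtle program step by step:
Start: pos=(0,0), heading=0, pen down
FD 19: (0,0) -> (19,0) [heading=0, draw]
RT 30: heading 0 -> 330
FD 9: (19,0) -> (26.794,-4.5) [heading=330, draw]
RT 120: heading 330 -> 210
FD 19: (26.794,-4.5) -> (10.34,-14) [heading=210, draw]
FD 2: (10.34,-14) -> (8.608,-15) [heading=210, draw]
LT 90: heading 210 -> 300
RT 120: heading 300 -> 180
RT 330: heading 180 -> 210
LT 30: heading 210 -> 240
LT 120: heading 240 -> 0
LT 30: heading 0 -> 30
FD 17: (8.608,-15) -> (23.33,-6.5) [heading=30, draw]
FD 6: (23.33,-6.5) -> (28.526,-3.5) [heading=30, draw]
RT 150: heading 30 -> 240
Final: pos=(28.526,-3.5), heading=240, 6 segment(s) drawn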